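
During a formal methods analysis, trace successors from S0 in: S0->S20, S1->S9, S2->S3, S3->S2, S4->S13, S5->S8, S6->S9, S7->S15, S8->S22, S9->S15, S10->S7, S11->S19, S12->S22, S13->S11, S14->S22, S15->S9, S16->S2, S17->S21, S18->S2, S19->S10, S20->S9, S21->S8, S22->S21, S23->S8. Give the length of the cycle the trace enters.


Trace from S0 until a state repeats:
  S0 -> S20 -> S9 -> S15 -> S9
S9 first seen at step 2, revisited at step 4.
Cycle length = 4 - 2 = 2

2


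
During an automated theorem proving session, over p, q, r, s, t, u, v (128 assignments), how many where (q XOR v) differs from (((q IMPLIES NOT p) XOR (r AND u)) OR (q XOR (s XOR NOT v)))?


F1 = (q XOR v)
F2 = (((q IMPLIES NOT p) XOR (r AND u)) OR (q XOR (s XOR NOT v)))
Evaluate both on each of 128 rows (bits = p,q,r,s,t,u,v):
  row 0 [0000000]: F1=0 F2=1 (differ) -> 1
  row 1 [0000001]: F1=1 F2=1 -> 0
  row 2 [0000010]: F1=0 F2=1 (differ) -> 1
  row 3 [0000011]: F1=1 F2=1 -> 0
  row 4 [0000100]: F1=0 F2=1 (differ) -> 1
  (every remaining row is evaluated the same way; all 128 results are listed next)
Full result column, 8 rows per line (p,q,r,s fixed per line; t,u,v runs 000..111 left to right):
  rows 0-7 [p,q,r,s=0000]: 10101010  (ones: 4)
  rows 8-15 [p,q,r,s=0001]: 10101010  (ones: 4)
  rows 16-23 [p,q,r,s=0010]: 10111011  (ones: 6)
  rows 24-31 [p,q,r,s=0011]: 10001000  (ones: 2)
  rows 32-39 [p,q,r,s=0100]: 01010101  (ones: 4)
  rows 40-47 [p,q,r,s=0101]: 01010101  (ones: 4)
  rows 48-55 [p,q,r,s=0110]: 01110111  (ones: 6)
  rows 56-63 [p,q,r,s=0111]: 01000100  (ones: 2)
  rows 64-71 [p,q,r,s=1000]: 10101010  (ones: 4)
  rows 72-79 [p,q,r,s=1001]: 10101010  (ones: 4)
  rows 80-87 [p,q,r,s=1010]: 10111011  (ones: 6)
  rows 88-95 [p,q,r,s=1011]: 10001000  (ones: 2)
  rows 96-103 [p,q,r,s=1100]: 11111111  (ones: 8)
  rows 104-111 [p,q,r,s=1101]: 00000000  (ones: 0)
  rows 112-119 [p,q,r,s=1110]: 11011101  (ones: 6)
  rows 120-127 [p,q,r,s=1111]: 00010001  (ones: 2)
Disagreements = 4+4+6+2+4+4+6+2+4+4+6+2+8+0+6+2 = 64

64


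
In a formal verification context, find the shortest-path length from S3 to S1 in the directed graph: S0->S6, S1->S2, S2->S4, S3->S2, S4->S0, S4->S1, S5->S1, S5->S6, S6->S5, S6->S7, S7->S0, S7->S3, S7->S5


BFS layer-by-layer from S3:
  dist 0: {S3}
  dist 1: {S2}
  dist 2: {S4}
  dist 3: {S0, S1}
  -> S1 reached at distance 3
Shortest path length = 3

3


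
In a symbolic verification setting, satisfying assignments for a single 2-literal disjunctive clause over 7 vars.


Step 1: Total=2^7=128
Step 2: Unsat when all 2 false: 2^5=32
Step 3: Sat=128-32=96

96


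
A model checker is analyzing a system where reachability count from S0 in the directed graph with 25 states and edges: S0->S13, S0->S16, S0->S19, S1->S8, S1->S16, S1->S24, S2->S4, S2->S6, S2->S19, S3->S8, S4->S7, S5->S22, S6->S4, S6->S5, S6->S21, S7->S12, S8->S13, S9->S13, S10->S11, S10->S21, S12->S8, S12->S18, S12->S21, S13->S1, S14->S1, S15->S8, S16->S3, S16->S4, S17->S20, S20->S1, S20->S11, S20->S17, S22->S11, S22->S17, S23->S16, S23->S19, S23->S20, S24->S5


BFS from S0:
  layer 0: {S0}
  layer 1: {S13, S16, S19}
  layer 2: {S1, S3, S4}
  layer 3: {S7, S8, S24}
  layer 4: {S5, S12}
  layer 5: {S18, S21, S22}
  layer 6: {S11, S17}
  layer 7: {S20}
Reachable set: {S0, S1, S3, S4, S5, S7, S8, S11, S12, S13, S16, S17, S18, S19, S20, S21, S22, S24}
Count = 18

18


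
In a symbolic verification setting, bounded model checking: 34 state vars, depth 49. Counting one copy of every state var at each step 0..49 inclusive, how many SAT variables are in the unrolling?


BMC unrolls to depth k, creating one copy of each state var for steps 0..k.
Step count = 49 + 1 = 50 (steps 0 through 49)
Vars per step = 34
Total = 34 * 50 = 1700

1700


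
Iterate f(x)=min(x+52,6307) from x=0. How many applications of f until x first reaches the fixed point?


Step 1: x=0, cap=6307, increment=52
Step 2: x grows by 52 each step until capped at 6307; fixed point is x=6307
Step 3: iterations = ceil(6307/52) = 122

122


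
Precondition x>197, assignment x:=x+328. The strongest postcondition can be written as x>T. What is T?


Formula: sp(P, x:=E) = exists old_x. (x = E[old_x/x]) AND P[old_x/x] (old_x is the value of x before the assignment; eliminate old_x by solving x = E[old_x/x] for old_x)
Step 1: Precondition P: x>197, i.e. old_x > 197
Step 2: Assignment gives x = old_x + 328, so old_x = x - 328
Step 3: Substitute into P: x - 328 > 197
Step 4: Simplify: x > 197+328 = 525

525


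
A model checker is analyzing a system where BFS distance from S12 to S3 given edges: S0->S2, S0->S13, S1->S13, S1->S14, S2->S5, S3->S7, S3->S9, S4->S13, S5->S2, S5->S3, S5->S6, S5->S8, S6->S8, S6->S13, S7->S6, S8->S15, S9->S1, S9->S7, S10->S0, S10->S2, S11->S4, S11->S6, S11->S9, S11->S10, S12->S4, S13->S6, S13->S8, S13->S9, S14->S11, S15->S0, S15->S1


BFS layer-by-layer from S12:
  dist 0: {S12}
  dist 1: {S4}
  dist 2: {S13}
  dist 3: {S6, S8, S9}
  dist 4: {S1, S7, S15}
  dist 5: {S0, S14}
  dist 6: {S2, S11}
  dist 7: {S5, S10}
  dist 8: {S3}
  -> S3 reached at distance 8
Shortest path length = 8

8


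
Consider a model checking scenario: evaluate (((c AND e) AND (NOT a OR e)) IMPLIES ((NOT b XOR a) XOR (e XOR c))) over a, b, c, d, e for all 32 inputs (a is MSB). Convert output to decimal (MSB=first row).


Formula: (((c AND e) AND (NOT a OR e)) IMPLIES ((NOT b XOR a) XOR (e XOR c))) over a, b, c, d, e (32 rows)
Evaluate each row (bits = a,b,c,d,e, MSB first):
  row 0 [00000]: (((0 AND 0) AND (NOT 0 OR 0)) IMPLIES ((NOT 0 XOR 0) XOR (0 XOR 0))) -> 1
  row 1 [00001]: (((0 AND 1) AND (NOT 0 OR 1)) IMPLIES ((NOT 0 XOR 0) XOR (1 XOR 0))) -> 1
  row 2 [00010]: (((0 AND 0) AND (NOT 0 OR 0)) IMPLIES ((NOT 0 XOR 0) XOR (0 XOR 0))) -> 1
  row 3 [00011]: (((0 AND 1) AND (NOT 0 OR 1)) IMPLIES ((NOT 0 XOR 0) XOR (1 XOR 0))) -> 1
  row 4 [00100]: (((1 AND 0) AND (NOT 0 OR 0)) IMPLIES ((NOT 0 XOR 0) XOR (0 XOR 1))) -> 1
  row 5 [00101]: (((1 AND 1) AND (NOT 0 OR 1)) IMPLIES ((NOT 0 XOR 0) XOR (1 XOR 1))) -> 1
  row 6 [00110]: (((1 AND 0) AND (NOT 0 OR 0)) IMPLIES ((NOT 0 XOR 0) XOR (0 XOR 1))) -> 1
  row 7 [00111]: (((1 AND 1) AND (NOT 0 OR 1)) IMPLIES ((NOT 0 XOR 0) XOR (1 XOR 1))) -> 1
  row 8 [01000]: (((0 AND 0) AND (NOT 0 OR 0)) IMPLIES ((NOT 1 XOR 0) XOR (0 XOR 0))) -> 1
  row 9 [01001]: (((0 AND 1) AND (NOT 0 OR 1)) IMPLIES ((NOT 1 XOR 0) XOR (1 XOR 0))) -> 1
  row 10 [01010]: (((0 AND 0) AND (NOT 0 OR 0)) IMPLIES ((NOT 1 XOR 0) XOR (0 XOR 0))) -> 1
  row 11 [01011]: (((0 AND 1) AND (NOT 0 OR 1)) IMPLIES ((NOT 1 XOR 0) XOR (1 XOR 0))) -> 1
  row 12 [01100]: (((1 AND 0) AND (NOT 0 OR 0)) IMPLIES ((NOT 1 XOR 0) XOR (0 XOR 1))) -> 1
  row 13 [01101]: (((1 AND 1) AND (NOT 0 OR 1)) IMPLIES ((NOT 1 XOR 0) XOR (1 XOR 1))) -> 0
  row 14 [01110]: (((1 AND 0) AND (NOT 0 OR 0)) IMPLIES ((NOT 1 XOR 0) XOR (0 XOR 1))) -> 1
  row 15 [01111]: (((1 AND 1) AND (NOT 0 OR 1)) IMPLIES ((NOT 1 XOR 0) XOR (1 XOR 1))) -> 0
  row 16 [10000]: (((0 AND 0) AND (NOT 1 OR 0)) IMPLIES ((NOT 0 XOR 1) XOR (0 XOR 0))) -> 1
  row 17 [10001]: (((0 AND 1) AND (NOT 1 OR 1)) IMPLIES ((NOT 0 XOR 1) XOR (1 XOR 0))) -> 1
  row 18 [10010]: (((0 AND 0) AND (NOT 1 OR 0)) IMPLIES ((NOT 0 XOR 1) XOR (0 XOR 0))) -> 1
  row 19 [10011]: (((0 AND 1) AND (NOT 1 OR 1)) IMPLIES ((NOT 0 XOR 1) XOR (1 XOR 0))) -> 1
  row 20 [10100]: (((1 AND 0) AND (NOT 1 OR 0)) IMPLIES ((NOT 0 XOR 1) XOR (0 XOR 1))) -> 1
  row 21 [10101]: (((1 AND 1) AND (NOT 1 OR 1)) IMPLIES ((NOT 0 XOR 1) XOR (1 XOR 1))) -> 0
  row 22 [10110]: (((1 AND 0) AND (NOT 1 OR 0)) IMPLIES ((NOT 0 XOR 1) XOR (0 XOR 1))) -> 1
  row 23 [10111]: (((1 AND 1) AND (NOT 1 OR 1)) IMPLIES ((NOT 0 XOR 1) XOR (1 XOR 1))) -> 0
  row 24 [11000]: (((0 AND 0) AND (NOT 1 OR 0)) IMPLIES ((NOT 1 XOR 1) XOR (0 XOR 0))) -> 1
  row 25 [11001]: (((0 AND 1) AND (NOT 1 OR 1)) IMPLIES ((NOT 1 XOR 1) XOR (1 XOR 0))) -> 1
  row 26 [11010]: (((0 AND 0) AND (NOT 1 OR 0)) IMPLIES ((NOT 1 XOR 1) XOR (0 XOR 0))) -> 1
  row 27 [11011]: (((0 AND 1) AND (NOT 1 OR 1)) IMPLIES ((NOT 1 XOR 1) XOR (1 XOR 0))) -> 1
  row 28 [11100]: (((1 AND 0) AND (NOT 1 OR 0)) IMPLIES ((NOT 1 XOR 1) XOR (0 XOR 1))) -> 1
  row 29 [11101]: (((1 AND 1) AND (NOT 1 OR 1)) IMPLIES ((NOT 1 XOR 1) XOR (1 XOR 1))) -> 1
  row 30 [11110]: (((1 AND 0) AND (NOT 1 OR 0)) IMPLIES ((NOT 1 XOR 1) XOR (0 XOR 1))) -> 1
  row 31 [11111]: (((1 AND 1) AND (NOT 1 OR 1)) IMPLIES ((NOT 1 XOR 1) XOR (1 XOR 1))) -> 1
Full result column, 4 rows per line (a,b,c fixed per line; d,e runs 00..11 left to right):
  rows 0-3 [a,b,c=000]: 1111  = hex F
  rows 4-7 [a,b,c=001]: 1111  = hex F
  rows 8-11 [a,b,c=010]: 1111  = hex F
  rows 12-15 [a,b,c=011]: 1010  = hex A
  rows 16-19 [a,b,c=100]: 1111  = hex F
  rows 20-23 [a,b,c=101]: 1010  = hex A
  rows 24-27 [a,b,c=110]: 1111  = hex F
  rows 28-31 [a,b,c=111]: 1111  = hex F
Output column (row 0 .. row 31) = 11111111111110101111101011111111
Output column grouped in 4s = 1111 1111 1111 1010 1111 1010 1111 1111 = 0xFFFAFAFF
Convert to decimal digit by digit (value = value*16 + digit):
  F -> 15
  15*16 + 15 (F) = 255
  255*16 + 15 (F) = 4095
  4095*16 + 10 (A) = 65530
  65530*16 + 15 (F) = 1048495
  1048495*16 + 10 (A) = 16775930
  16775930*16 + 15 (F) = 268414895
  268414895*16 + 15 (F) = 4294638335
Decimal = 4294638335

4294638335


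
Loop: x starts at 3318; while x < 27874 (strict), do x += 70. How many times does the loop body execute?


Step 1: x goes from 3318 toward 27874 by 70; the body runs while x<27874, so iterations = ceil((bound-start)/step)
Step 2: Distance=24556
Step 3: ceil(24556/70)=351

351


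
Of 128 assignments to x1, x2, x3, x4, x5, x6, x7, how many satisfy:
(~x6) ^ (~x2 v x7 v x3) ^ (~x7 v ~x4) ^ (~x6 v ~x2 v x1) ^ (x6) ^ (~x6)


CNF with 6 clauses over 7 vars (128 assignments).
An assignment satisfies CNF iff every clause has >=1 true literal.
Check each row (bits = x1,x2,x3,x4,x5,x6,x7; clause T/F shown):
  row 0 [0000000]: clauses=TTTTFT -> 0
  row 1 [0000001]: clauses=TTTTFT -> 0
  row 2 [0000010]: clauses=FTTTTF -> 0
  row 3 [0000011]: clauses=FTTTTF -> 0
  row 4 [0000100]: clauses=TTTTFT -> 0
  (every remaining row is evaluated the same way; all 128 results are listed next)
Full result column, 8 rows per line (x1,x2,x3,x4 fixed per line; x5,x6,x7 runs 000..111 left to right):
  rows 0-7 [x1,x2,x3,x4=0000]: 00000000  (ones: 0)
  rows 8-15 [x1,x2,x3,x4=0001]: 00000000  (ones: 0)
  rows 16-23 [x1,x2,x3,x4=0010]: 00000000  (ones: 0)
  rows 24-31 [x1,x2,x3,x4=0011]: 00000000  (ones: 0)
  rows 32-39 [x1,x2,x3,x4=0100]: 00000000  (ones: 0)
  rows 40-47 [x1,x2,x3,x4=0101]: 00000000  (ones: 0)
  rows 48-55 [x1,x2,x3,x4=0110]: 00000000  (ones: 0)
  rows 56-63 [x1,x2,x3,x4=0111]: 00000000  (ones: 0)
  rows 64-71 [x1,x2,x3,x4=1000]: 00000000  (ones: 0)
  rows 72-79 [x1,x2,x3,x4=1001]: 00000000  (ones: 0)
  rows 80-87 [x1,x2,x3,x4=1010]: 00000000  (ones: 0)
  rows 88-95 [x1,x2,x3,x4=1011]: 00000000  (ones: 0)
  rows 96-103 [x1,x2,x3,x4=1100]: 00000000  (ones: 0)
  rows 104-111 [x1,x2,x3,x4=1101]: 00000000  (ones: 0)
  rows 112-119 [x1,x2,x3,x4=1110]: 00000000  (ones: 0)
  rows 120-127 [x1,x2,x3,x4=1111]: 00000000  (ones: 0)
Satisfying assignments = 0+0+0+0+0+0+0+0+0+0+0+0+0+0+0+0 = 0

0


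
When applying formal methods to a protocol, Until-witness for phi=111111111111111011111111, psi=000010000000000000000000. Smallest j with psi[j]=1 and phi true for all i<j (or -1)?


(phi U psi) at 0: need smallest j with psi[j]=1 and phi[i]=1 for all i in [0,j).
Scan from step 0:
  step 0: phi=1, psi=0 -> continue
  step 1: phi=1, psi=0 -> continue
  step 2: phi=1, psi=0 -> continue
  step 3: phi=1, psi=0 -> continue
  step 4: psi=1 and phi held for [0,4) -> witness found
Witness step = 4

4


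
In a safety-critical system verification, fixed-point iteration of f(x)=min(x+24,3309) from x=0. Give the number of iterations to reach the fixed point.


Step 1: x=0, cap=3309, increment=24
Step 2: x grows by 24 each step until capped at 3309; fixed point is x=3309
Step 3: iterations = ceil(3309/24) = 138

138


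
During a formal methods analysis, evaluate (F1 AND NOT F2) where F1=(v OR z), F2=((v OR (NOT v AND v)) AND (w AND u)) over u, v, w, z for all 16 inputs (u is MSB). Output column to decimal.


F1 = (v OR z)
F2 = ((v OR (NOT v AND v)) AND (w AND u))
Counterexample to F1=>F2 is where F1=1 and F2=0.
Evaluate each row (bits = u,v,w,z, MSB first):
  row 0 [0000]: F1=0 F2=0 -> F1&~F2 -> 0
  row 1 [0001]: F1=1 F2=0 -> F1&~F2 -> 1
  row 2 [0010]: F1=0 F2=0 -> F1&~F2 -> 0
  row 3 [0011]: F1=1 F2=0 -> F1&~F2 -> 1
  row 4 [0100]: F1=1 F2=0 -> F1&~F2 -> 1
  row 5 [0101]: F1=1 F2=0 -> F1&~F2 -> 1
  row 6 [0110]: F1=1 F2=0 -> F1&~F2 -> 1
  row 7 [0111]: F1=1 F2=0 -> F1&~F2 -> 1
  row 8 [1000]: F1=0 F2=0 -> F1&~F2 -> 0
  row 9 [1001]: F1=1 F2=0 -> F1&~F2 -> 1
  row 10 [1010]: F1=0 F2=0 -> F1&~F2 -> 0
  row 11 [1011]: F1=1 F2=0 -> F1&~F2 -> 1
  row 12 [1100]: F1=1 F2=0 -> F1&~F2 -> 1
  row 13 [1101]: F1=1 F2=0 -> F1&~F2 -> 1
  row 14 [1110]: F1=1 F2=1 -> F1&~F2 -> 0
  row 15 [1111]: F1=1 F2=1 -> F1&~F2 -> 0
Full result column, 4 rows per line (u,v fixed per line; w,z runs 00..11 left to right):
  rows 0-3 [u,v=00]: 0101  = hex 5
  rows 4-7 [u,v=01]: 1111  = hex F
  rows 8-11 [u,v=10]: 0101  = hex 5
  rows 12-15 [u,v=11]: 1100  = hex C
Counterexample vector (row 0 .. row 15) = 0101111101011100
Output column grouped in 4s = 0101 1111 0101 1100 = 0x5F5C
Convert to decimal digit by digit (value = value*16 + digit):
  5 -> 5
  5*16 + 15 (F) = 95
  95*16 + 5 = 1525
  1525*16 + 12 (C) = 24412
Decimal = 24412

24412


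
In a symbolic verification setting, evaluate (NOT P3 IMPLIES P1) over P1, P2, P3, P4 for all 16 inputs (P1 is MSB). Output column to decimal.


Formula: (NOT P3 IMPLIES P1) over P1, P2, P3, P4 (16 rows)
Evaluate each row (bits = P1,P2,P3,P4, MSB first):
  row 0 [0000]: (NOT 0 IMPLIES 0) -> 0
  row 1 [0001]: (NOT 0 IMPLIES 0) -> 0
  row 2 [0010]: (NOT 1 IMPLIES 0) -> 1
  row 3 [0011]: (NOT 1 IMPLIES 0) -> 1
  row 4 [0100]: (NOT 0 IMPLIES 0) -> 0
  row 5 [0101]: (NOT 0 IMPLIES 0) -> 0
  row 6 [0110]: (NOT 1 IMPLIES 0) -> 1
  row 7 [0111]: (NOT 1 IMPLIES 0) -> 1
  row 8 [1000]: (NOT 0 IMPLIES 1) -> 1
  row 9 [1001]: (NOT 0 IMPLIES 1) -> 1
  row 10 [1010]: (NOT 1 IMPLIES 1) -> 1
  row 11 [1011]: (NOT 1 IMPLIES 1) -> 1
  row 12 [1100]: (NOT 0 IMPLIES 1) -> 1
  row 13 [1101]: (NOT 0 IMPLIES 1) -> 1
  row 14 [1110]: (NOT 1 IMPLIES 1) -> 1
  row 15 [1111]: (NOT 1 IMPLIES 1) -> 1
Full result column, 4 rows per line (P1,P2 fixed per line; P3,P4 runs 00..11 left to right):
  rows 0-3 [P1,P2=00]: 0011  = hex 3
  rows 4-7 [P1,P2=01]: 0011  = hex 3
  rows 8-11 [P1,P2=10]: 1111  = hex F
  rows 12-15 [P1,P2=11]: 1111  = hex F
Output column (row 0 .. row 15) = 0011001111111111
Output column grouped in 4s = 0011 0011 1111 1111 = 0x33FF
Convert to decimal digit by digit (value = value*16 + digit):
  3 -> 3
  3*16 + 3 = 51
  51*16 + 15 (F) = 831
  831*16 + 15 (F) = 13311
Decimal = 13311

13311


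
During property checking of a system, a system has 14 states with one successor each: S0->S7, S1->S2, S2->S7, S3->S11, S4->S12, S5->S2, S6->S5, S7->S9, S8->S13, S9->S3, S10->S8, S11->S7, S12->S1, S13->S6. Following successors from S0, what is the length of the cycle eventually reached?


Trace from S0 until a state repeats:
  S0 -> S7 -> S9 -> S3 -> S11 -> S7
S7 first seen at step 1, revisited at step 5.
Cycle length = 5 - 1 = 4

4


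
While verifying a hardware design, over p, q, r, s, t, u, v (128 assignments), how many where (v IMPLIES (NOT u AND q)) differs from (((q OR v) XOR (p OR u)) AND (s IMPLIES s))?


F1 = (v IMPLIES (NOT u AND q))
F2 = (((q OR v) XOR (p OR u)) AND (s IMPLIES s))
Evaluate both on each of 128 rows (bits = p,q,r,s,t,u,v):
  row 0 [0000000]: F1=1 F2=0 (differ) -> 1
  row 1 [0000001]: F1=0 F2=1 (differ) -> 1
  row 2 [0000010]: F1=1 F2=1 -> 0
  row 3 [0000011]: F1=0 F2=0 -> 0
  row 4 [0000100]: F1=1 F2=0 (differ) -> 1
  (every remaining row is evaluated the same way; all 128 results are listed next)
Full result column, 8 rows per line (p,q,r,s fixed per line; t,u,v runs 000..111 left to right):
  rows 0-7 [p,q,r,s=0000]: 11001100  (ones: 4)
  rows 8-15 [p,q,r,s=0001]: 11001100  (ones: 4)
  rows 16-23 [p,q,r,s=0010]: 11001100  (ones: 4)
  rows 24-31 [p,q,r,s=0011]: 11001100  (ones: 4)
  rows 32-39 [p,q,r,s=0100]: 00100010  (ones: 2)
  rows 40-47 [p,q,r,s=0101]: 00100010  (ones: 2)
  rows 48-55 [p,q,r,s=0110]: 00100010  (ones: 2)
  rows 56-63 [p,q,r,s=0111]: 00100010  (ones: 2)
  rows 64-71 [p,q,r,s=1000]: 00000000  (ones: 0)
  rows 72-79 [p,q,r,s=1001]: 00000000  (ones: 0)
  rows 80-87 [p,q,r,s=1010]: 00000000  (ones: 0)
  rows 88-95 [p,q,r,s=1011]: 00000000  (ones: 0)
  rows 96-103 [p,q,r,s=1100]: 11101110  (ones: 6)
  rows 104-111 [p,q,r,s=1101]: 11101110  (ones: 6)
  rows 112-119 [p,q,r,s=1110]: 11101110  (ones: 6)
  rows 120-127 [p,q,r,s=1111]: 11101110  (ones: 6)
Disagreements = 4+4+4+4+2+2+2+2+0+0+0+0+6+6+6+6 = 48

48


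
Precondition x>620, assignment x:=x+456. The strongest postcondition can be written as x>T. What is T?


Formula: sp(P, x:=E) = exists old_x. (x = E[old_x/x]) AND P[old_x/x] (old_x is the value of x before the assignment; eliminate old_x by solving x = E[old_x/x] for old_x)
Step 1: Precondition P: x>620, i.e. old_x > 620
Step 2: Assignment gives x = old_x + 456, so old_x = x - 456
Step 3: Substitute into P: x - 456 > 620
Step 4: Simplify: x > 620+456 = 1076

1076


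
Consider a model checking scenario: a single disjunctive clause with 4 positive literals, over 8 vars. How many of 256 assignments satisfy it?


Step 1: Total=2^8=256
Step 2: Unsat when all 4 false: 2^4=16
Step 3: Sat=256-16=240

240


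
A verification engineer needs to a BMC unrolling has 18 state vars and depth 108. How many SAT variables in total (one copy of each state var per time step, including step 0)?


BMC unrolls to depth k, creating one copy of each state var for steps 0..k.
Step count = 108 + 1 = 109 (steps 0 through 108)
Vars per step = 18
Total = 18 * 109 = 1962

1962


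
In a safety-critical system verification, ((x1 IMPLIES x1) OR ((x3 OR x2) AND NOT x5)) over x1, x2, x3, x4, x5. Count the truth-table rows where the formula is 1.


Formula: ((x1 IMPLIES x1) OR ((x3 OR x2) AND NOT x5)) over 5 vars (32 rows)
Evaluate each row (x1, x2, x3, x4, x5 as bits, MSB first):
  row 0 [00000]: ((0 IMPLIES 0) OR ((0 OR 0) AND NOT 0)) -> 1
  row 1 [00001]: ((0 IMPLIES 0) OR ((0 OR 0) AND NOT 1)) -> 1
  row 2 [00010]: ((0 IMPLIES 0) OR ((0 OR 0) AND NOT 0)) -> 1
  row 3 [00011]: ((0 IMPLIES 0) OR ((0 OR 0) AND NOT 1)) -> 1
  row 4 [00100]: ((0 IMPLIES 0) OR ((1 OR 0) AND NOT 0)) -> 1
  row 5 [00101]: ((0 IMPLIES 0) OR ((1 OR 0) AND NOT 1)) -> 1
  row 6 [00110]: ((0 IMPLIES 0) OR ((1 OR 0) AND NOT 0)) -> 1
  row 7 [00111]: ((0 IMPLIES 0) OR ((1 OR 0) AND NOT 1)) -> 1
  row 8 [01000]: ((0 IMPLIES 0) OR ((0 OR 1) AND NOT 0)) -> 1
  row 9 [01001]: ((0 IMPLIES 0) OR ((0 OR 1) AND NOT 1)) -> 1
  row 10 [01010]: ((0 IMPLIES 0) OR ((0 OR 1) AND NOT 0)) -> 1
  row 11 [01011]: ((0 IMPLIES 0) OR ((0 OR 1) AND NOT 1)) -> 1
  row 12 [01100]: ((0 IMPLIES 0) OR ((1 OR 1) AND NOT 0)) -> 1
  row 13 [01101]: ((0 IMPLIES 0) OR ((1 OR 1) AND NOT 1)) -> 1
  row 14 [01110]: ((0 IMPLIES 0) OR ((1 OR 1) AND NOT 0)) -> 1
  row 15 [01111]: ((0 IMPLIES 0) OR ((1 OR 1) AND NOT 1)) -> 1
  row 16 [10000]: ((1 IMPLIES 1) OR ((0 OR 0) AND NOT 0)) -> 1
  row 17 [10001]: ((1 IMPLIES 1) OR ((0 OR 0) AND NOT 1)) -> 1
  row 18 [10010]: ((1 IMPLIES 1) OR ((0 OR 0) AND NOT 0)) -> 1
  row 19 [10011]: ((1 IMPLIES 1) OR ((0 OR 0) AND NOT 1)) -> 1
  row 20 [10100]: ((1 IMPLIES 1) OR ((1 OR 0) AND NOT 0)) -> 1
  row 21 [10101]: ((1 IMPLIES 1) OR ((1 OR 0) AND NOT 1)) -> 1
  row 22 [10110]: ((1 IMPLIES 1) OR ((1 OR 0) AND NOT 0)) -> 1
  row 23 [10111]: ((1 IMPLIES 1) OR ((1 OR 0) AND NOT 1)) -> 1
  row 24 [11000]: ((1 IMPLIES 1) OR ((0 OR 1) AND NOT 0)) -> 1
  row 25 [11001]: ((1 IMPLIES 1) OR ((0 OR 1) AND NOT 1)) -> 1
  row 26 [11010]: ((1 IMPLIES 1) OR ((0 OR 1) AND NOT 0)) -> 1
  row 27 [11011]: ((1 IMPLIES 1) OR ((0 OR 1) AND NOT 1)) -> 1
  row 28 [11100]: ((1 IMPLIES 1) OR ((1 OR 1) AND NOT 0)) -> 1
  row 29 [11101]: ((1 IMPLIES 1) OR ((1 OR 1) AND NOT 1)) -> 1
  row 30 [11110]: ((1 IMPLIES 1) OR ((1 OR 1) AND NOT 0)) -> 1
  row 31 [11111]: ((1 IMPLIES 1) OR ((1 OR 1) AND NOT 1)) -> 1
Full result column, 8 rows per line (x1,x2 fixed per line; x3,x4,x5 runs 000..111 left to right):
  rows 0-7 [x1,x2=00]: 11111111  (ones: 8)
  rows 8-15 [x1,x2=01]: 11111111  (ones: 8)
  rows 16-23 [x1,x2=10]: 11111111  (ones: 8)
  rows 24-31 [x1,x2=11]: 11111111  (ones: 8)
Count of 1-rows = 8+8+8+8 = 32

32


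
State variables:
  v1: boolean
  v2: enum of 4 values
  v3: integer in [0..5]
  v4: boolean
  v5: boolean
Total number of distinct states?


State space = product of domain sizes of all variables.
Domain sizes:
  v1 (boolean): 2
  v2 (enum of 4 values): 4
  v3 (integer in [0..5]): 6
  v4 (boolean): 2
  v5 (boolean): 2
Product = 2 * 4 * 6 * 2 * 2 = 192

192


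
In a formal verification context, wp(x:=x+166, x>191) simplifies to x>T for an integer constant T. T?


Formula: wp(x:=E, P) = P[E/x] (substitute E for x in postcondition)
Step 1: Postcondition: x>191
Step 2: Substitute x+166 for x: x+166>191
Step 3: Solve for x: x > 191-166 = 25

25


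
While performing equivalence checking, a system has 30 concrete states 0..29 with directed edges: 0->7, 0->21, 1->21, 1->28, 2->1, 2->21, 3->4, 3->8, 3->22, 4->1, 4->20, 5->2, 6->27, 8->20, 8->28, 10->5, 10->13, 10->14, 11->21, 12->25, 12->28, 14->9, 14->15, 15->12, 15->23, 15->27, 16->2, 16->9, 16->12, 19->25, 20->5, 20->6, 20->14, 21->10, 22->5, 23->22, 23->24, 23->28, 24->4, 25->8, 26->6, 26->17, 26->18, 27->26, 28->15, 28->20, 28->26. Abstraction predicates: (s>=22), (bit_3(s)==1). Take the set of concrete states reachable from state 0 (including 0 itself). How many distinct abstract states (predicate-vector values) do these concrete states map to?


BFS from 0:
Concrete reachable: {0, 1, 2, 4, 5, 6, 7, 8, 9, 10, 12, 13, 14, 15, 17, 18, 20, 21, 22, 23, 24, 25, 26, 27, 28}
Abstract via predicates (s>=22), (bit_3(s)==1):
  (0,0) <- {0, 1, 2, 4, 5, 6, 7, 17, 18, 20, 21}
  (0,1) <- {8, 9, 10, 12, 13, 14, 15}
  (1,0) <- {22, 23}
  (1,1) <- {24, 25, 26, 27, 28}
Distinct abstract states = 4

4


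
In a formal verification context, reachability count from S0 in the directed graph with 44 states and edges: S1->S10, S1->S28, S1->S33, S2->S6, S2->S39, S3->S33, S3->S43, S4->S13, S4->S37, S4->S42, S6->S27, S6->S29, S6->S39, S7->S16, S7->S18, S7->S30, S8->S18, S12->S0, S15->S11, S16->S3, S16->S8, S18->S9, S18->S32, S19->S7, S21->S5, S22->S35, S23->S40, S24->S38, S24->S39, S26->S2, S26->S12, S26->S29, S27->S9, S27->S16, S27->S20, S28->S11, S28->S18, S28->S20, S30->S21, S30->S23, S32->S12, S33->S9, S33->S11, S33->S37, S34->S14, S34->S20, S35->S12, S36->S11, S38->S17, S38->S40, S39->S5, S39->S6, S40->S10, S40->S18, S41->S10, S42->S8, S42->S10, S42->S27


BFS from S0:
  layer 0: {S0}
Reachable set: {S0}
Count = 1

1


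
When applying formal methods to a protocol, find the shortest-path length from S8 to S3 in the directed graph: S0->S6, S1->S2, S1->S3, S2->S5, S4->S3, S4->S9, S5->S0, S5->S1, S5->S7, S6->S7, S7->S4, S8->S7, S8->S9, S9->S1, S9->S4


BFS layer-by-layer from S8:
  dist 0: {S8}
  dist 1: {S7, S9}
  dist 2: {S1, S4}
  dist 3: {S2, S3}
  -> S3 reached at distance 3
Shortest path length = 3

3


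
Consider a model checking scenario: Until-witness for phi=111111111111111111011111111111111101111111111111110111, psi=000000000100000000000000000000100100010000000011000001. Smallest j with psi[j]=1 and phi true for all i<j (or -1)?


(phi U psi) at 0: need smallest j with psi[j]=1 and phi[i]=1 for all i in [0,j).
Scan from step 0:
  step 0: phi=1, psi=0 -> continue
  step 1: phi=1, psi=0 -> continue
  step 2: phi=1, psi=0 -> continue
  step 3: phi=1, psi=0 -> continue
  step 9: psi=1 and phi held for [0,9) -> witness found
Witness step = 9

9


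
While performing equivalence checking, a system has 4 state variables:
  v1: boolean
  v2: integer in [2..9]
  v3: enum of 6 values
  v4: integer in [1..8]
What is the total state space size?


State space = product of domain sizes of all variables.
Domain sizes:
  v1 (boolean): 2
  v2 (integer in [2..9]): 8
  v3 (enum of 6 values): 6
  v4 (integer in [1..8]): 8
Product = 2 * 8 * 6 * 8 = 768

768


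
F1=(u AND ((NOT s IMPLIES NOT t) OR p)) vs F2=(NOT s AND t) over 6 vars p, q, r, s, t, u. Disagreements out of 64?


F1 = (u AND ((NOT s IMPLIES NOT t) OR p))
F2 = (NOT s AND t)
Evaluate both on each of 64 rows (bits = p,q,r,s,t,u):
  row 0 [000000]: F1=0 F2=0 -> 0
  row 1 [000001]: F1=1 F2=0 (differ) -> 1
  row 2 [000010]: F1=0 F2=1 (differ) -> 1
  row 3 [000011]: F1=0 F2=1 (differ) -> 1
  row 4 [000100]: F1=0 F2=0 -> 0
  (every remaining row is evaluated the same way; all 64 results are listed next)
Full result column, 8 rows per line (p,q,r fixed per line; s,t,u runs 000..111 left to right):
  rows 0-7 [p,q,r=000]: 01110101  (ones: 5)
  rows 8-15 [p,q,r=001]: 01110101  (ones: 5)
  rows 16-23 [p,q,r=010]: 01110101  (ones: 5)
  rows 24-31 [p,q,r=011]: 01110101  (ones: 5)
  rows 32-39 [p,q,r=100]: 01100101  (ones: 4)
  rows 40-47 [p,q,r=101]: 01100101  (ones: 4)
  rows 48-55 [p,q,r=110]: 01100101  (ones: 4)
  rows 56-63 [p,q,r=111]: 01100101  (ones: 4)
Disagreements = 5+5+5+5+4+4+4+4 = 36

36


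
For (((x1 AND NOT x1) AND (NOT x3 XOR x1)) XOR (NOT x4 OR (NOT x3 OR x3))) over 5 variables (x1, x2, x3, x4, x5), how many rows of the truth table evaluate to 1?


Formula: (((x1 AND NOT x1) AND (NOT x3 XOR x1)) XOR (NOT x4 OR (NOT x3 OR x3))) over 5 vars (32 rows)
Evaluate each row (x1, x2, x3, x4, x5 as bits, MSB first):
  row 0 [00000]: (((0 AND NOT 0) AND (NOT 0 XOR 0)) XOR (NOT 0 OR (NOT 0 OR 0))) -> 1
  row 1 [00001]: (((0 AND NOT 0) AND (NOT 0 XOR 0)) XOR (NOT 0 OR (NOT 0 OR 0))) -> 1
  row 2 [00010]: (((0 AND NOT 0) AND (NOT 0 XOR 0)) XOR (NOT 1 OR (NOT 0 OR 0))) -> 1
  row 3 [00011]: (((0 AND NOT 0) AND (NOT 0 XOR 0)) XOR (NOT 1 OR (NOT 0 OR 0))) -> 1
  row 4 [00100]: (((0 AND NOT 0) AND (NOT 1 XOR 0)) XOR (NOT 0 OR (NOT 1 OR 1))) -> 1
  row 5 [00101]: (((0 AND NOT 0) AND (NOT 1 XOR 0)) XOR (NOT 0 OR (NOT 1 OR 1))) -> 1
  row 6 [00110]: (((0 AND NOT 0) AND (NOT 1 XOR 0)) XOR (NOT 1 OR (NOT 1 OR 1))) -> 1
  row 7 [00111]: (((0 AND NOT 0) AND (NOT 1 XOR 0)) XOR (NOT 1 OR (NOT 1 OR 1))) -> 1
  row 8 [01000]: (((0 AND NOT 0) AND (NOT 0 XOR 0)) XOR (NOT 0 OR (NOT 0 OR 0))) -> 1
  row 9 [01001]: (((0 AND NOT 0) AND (NOT 0 XOR 0)) XOR (NOT 0 OR (NOT 0 OR 0))) -> 1
  row 10 [01010]: (((0 AND NOT 0) AND (NOT 0 XOR 0)) XOR (NOT 1 OR (NOT 0 OR 0))) -> 1
  row 11 [01011]: (((0 AND NOT 0) AND (NOT 0 XOR 0)) XOR (NOT 1 OR (NOT 0 OR 0))) -> 1
  row 12 [01100]: (((0 AND NOT 0) AND (NOT 1 XOR 0)) XOR (NOT 0 OR (NOT 1 OR 1))) -> 1
  row 13 [01101]: (((0 AND NOT 0) AND (NOT 1 XOR 0)) XOR (NOT 0 OR (NOT 1 OR 1))) -> 1
  row 14 [01110]: (((0 AND NOT 0) AND (NOT 1 XOR 0)) XOR (NOT 1 OR (NOT 1 OR 1))) -> 1
  row 15 [01111]: (((0 AND NOT 0) AND (NOT 1 XOR 0)) XOR (NOT 1 OR (NOT 1 OR 1))) -> 1
  row 16 [10000]: (((1 AND NOT 1) AND (NOT 0 XOR 1)) XOR (NOT 0 OR (NOT 0 OR 0))) -> 1
  row 17 [10001]: (((1 AND NOT 1) AND (NOT 0 XOR 1)) XOR (NOT 0 OR (NOT 0 OR 0))) -> 1
  row 18 [10010]: (((1 AND NOT 1) AND (NOT 0 XOR 1)) XOR (NOT 1 OR (NOT 0 OR 0))) -> 1
  row 19 [10011]: (((1 AND NOT 1) AND (NOT 0 XOR 1)) XOR (NOT 1 OR (NOT 0 OR 0))) -> 1
  row 20 [10100]: (((1 AND NOT 1) AND (NOT 1 XOR 1)) XOR (NOT 0 OR (NOT 1 OR 1))) -> 1
  row 21 [10101]: (((1 AND NOT 1) AND (NOT 1 XOR 1)) XOR (NOT 0 OR (NOT 1 OR 1))) -> 1
  row 22 [10110]: (((1 AND NOT 1) AND (NOT 1 XOR 1)) XOR (NOT 1 OR (NOT 1 OR 1))) -> 1
  row 23 [10111]: (((1 AND NOT 1) AND (NOT 1 XOR 1)) XOR (NOT 1 OR (NOT 1 OR 1))) -> 1
  row 24 [11000]: (((1 AND NOT 1) AND (NOT 0 XOR 1)) XOR (NOT 0 OR (NOT 0 OR 0))) -> 1
  row 25 [11001]: (((1 AND NOT 1) AND (NOT 0 XOR 1)) XOR (NOT 0 OR (NOT 0 OR 0))) -> 1
  row 26 [11010]: (((1 AND NOT 1) AND (NOT 0 XOR 1)) XOR (NOT 1 OR (NOT 0 OR 0))) -> 1
  row 27 [11011]: (((1 AND NOT 1) AND (NOT 0 XOR 1)) XOR (NOT 1 OR (NOT 0 OR 0))) -> 1
  row 28 [11100]: (((1 AND NOT 1) AND (NOT 1 XOR 1)) XOR (NOT 0 OR (NOT 1 OR 1))) -> 1
  row 29 [11101]: (((1 AND NOT 1) AND (NOT 1 XOR 1)) XOR (NOT 0 OR (NOT 1 OR 1))) -> 1
  row 30 [11110]: (((1 AND NOT 1) AND (NOT 1 XOR 1)) XOR (NOT 1 OR (NOT 1 OR 1))) -> 1
  row 31 [11111]: (((1 AND NOT 1) AND (NOT 1 XOR 1)) XOR (NOT 1 OR (NOT 1 OR 1))) -> 1
Full result column, 8 rows per line (x1,x2 fixed per line; x3,x4,x5 runs 000..111 left to right):
  rows 0-7 [x1,x2=00]: 11111111  (ones: 8)
  rows 8-15 [x1,x2=01]: 11111111  (ones: 8)
  rows 16-23 [x1,x2=10]: 11111111  (ones: 8)
  rows 24-31 [x1,x2=11]: 11111111  (ones: 8)
Count of 1-rows = 8+8+8+8 = 32

32


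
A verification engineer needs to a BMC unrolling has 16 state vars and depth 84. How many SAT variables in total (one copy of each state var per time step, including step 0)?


BMC unrolls to depth k, creating one copy of each state var for steps 0..k.
Step count = 84 + 1 = 85 (steps 0 through 84)
Vars per step = 16
Total = 16 * 85 = 1360

1360


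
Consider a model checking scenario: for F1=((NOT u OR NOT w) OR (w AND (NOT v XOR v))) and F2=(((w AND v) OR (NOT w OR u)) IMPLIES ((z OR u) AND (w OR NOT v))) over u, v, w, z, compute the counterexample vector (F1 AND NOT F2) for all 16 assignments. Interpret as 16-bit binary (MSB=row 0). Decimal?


F1 = ((NOT u OR NOT w) OR (w AND (NOT v XOR v)))
F2 = (((w AND v) OR (NOT w OR u)) IMPLIES ((z OR u) AND (w OR NOT v)))
Counterexample to F1=>F2 is where F1=1 and F2=0.
Evaluate each row (bits = u,v,w,z, MSB first):
  row 0 [0000]: F1=1 F2=0 -> F1&~F2 -> 1
  row 1 [0001]: F1=1 F2=1 -> F1&~F2 -> 0
  row 2 [0010]: F1=1 F2=1 -> F1&~F2 -> 0
  row 3 [0011]: F1=1 F2=1 -> F1&~F2 -> 0
  row 4 [0100]: F1=1 F2=0 -> F1&~F2 -> 1
  row 5 [0101]: F1=1 F2=0 -> F1&~F2 -> 1
  row 6 [0110]: F1=1 F2=0 -> F1&~F2 -> 1
  row 7 [0111]: F1=1 F2=1 -> F1&~F2 -> 0
  row 8 [1000]: F1=1 F2=1 -> F1&~F2 -> 0
  row 9 [1001]: F1=1 F2=1 -> F1&~F2 -> 0
  row 10 [1010]: F1=1 F2=1 -> F1&~F2 -> 0
  row 11 [1011]: F1=1 F2=1 -> F1&~F2 -> 0
  row 12 [1100]: F1=1 F2=0 -> F1&~F2 -> 1
  row 13 [1101]: F1=1 F2=0 -> F1&~F2 -> 1
  row 14 [1110]: F1=1 F2=1 -> F1&~F2 -> 0
  row 15 [1111]: F1=1 F2=1 -> F1&~F2 -> 0
Full result column, 4 rows per line (u,v fixed per line; w,z runs 00..11 left to right):
  rows 0-3 [u,v=00]: 1000  = hex 8
  rows 4-7 [u,v=01]: 1110  = hex E
  rows 8-11 [u,v=10]: 0000  = hex 0
  rows 12-15 [u,v=11]: 1100  = hex C
Counterexample vector (row 0 .. row 15) = 1000111000001100
Output column grouped in 4s = 1000 1110 0000 1100 = 0x8E0C
Convert to decimal digit by digit (value = value*16 + digit):
  8 -> 8
  8*16 + 14 (E) = 142
  142*16 + 0 = 2272
  2272*16 + 12 (C) = 36364
Decimal = 36364

36364


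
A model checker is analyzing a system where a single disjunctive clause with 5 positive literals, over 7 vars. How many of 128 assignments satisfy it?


Step 1: Total=2^7=128
Step 2: Unsat when all 5 false: 2^2=4
Step 3: Sat=128-4=124

124


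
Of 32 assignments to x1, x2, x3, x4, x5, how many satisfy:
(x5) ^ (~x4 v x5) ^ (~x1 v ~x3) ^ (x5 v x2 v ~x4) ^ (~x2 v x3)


CNF with 5 clauses over 5 vars (32 assignments).
An assignment satisfies CNF iff every clause has >=1 true literal.
Check each row (bits = x1,x2,x3,x4,x5; clause T/F shown):
  row 0 [00000]: clauses=FTTTT -> 0
  row 1 [00001]: clauses=TTTTT -> 1
  row 2 [00010]: clauses=FFTFT -> 0
  row 3 [00011]: clauses=TTTTT -> 1
  row 4 [00100]: clauses=FTTTT -> 0
  row 5 [00101]: clauses=TTTTT -> 1
  row 6 [00110]: clauses=FFTFT -> 0
  row 7 [00111]: clauses=TTTTT -> 1
  row 8 [01000]: clauses=FTTTF -> 0
  row 9 [01001]: clauses=TTTTF -> 0
  row 10 [01010]: clauses=FFTTF -> 0
  row 11 [01011]: clauses=TTTTF -> 0
  row 12 [01100]: clauses=FTTTT -> 0
  row 13 [01101]: clauses=TTTTT -> 1
  row 14 [01110]: clauses=FFTTT -> 0
  row 15 [01111]: clauses=TTTTT -> 1
  row 16 [10000]: clauses=FTTTT -> 0
  row 17 [10001]: clauses=TTTTT -> 1
  row 18 [10010]: clauses=FFTFT -> 0
  row 19 [10011]: clauses=TTTTT -> 1
  row 20 [10100]: clauses=FTFTT -> 0
  row 21 [10101]: clauses=TTFTT -> 0
  row 22 [10110]: clauses=FFFFT -> 0
  row 23 [10111]: clauses=TTFTT -> 0
  row 24 [11000]: clauses=FTTTF -> 0
  row 25 [11001]: clauses=TTTTF -> 0
  row 26 [11010]: clauses=FFTTF -> 0
  row 27 [11011]: clauses=TTTTF -> 0
  row 28 [11100]: clauses=FTFTT -> 0
  row 29 [11101]: clauses=TTFTT -> 0
  row 30 [11110]: clauses=FFFTT -> 0
  row 31 [11111]: clauses=TTFTT -> 0
Full result column, 8 rows per line (x1,x2 fixed per line; x3,x4,x5 runs 000..111 left to right):
  rows 0-7 [x1,x2=00]: 01010101  (ones: 4)
  rows 8-15 [x1,x2=01]: 00000101  (ones: 2)
  rows 16-23 [x1,x2=10]: 01010000  (ones: 2)
  rows 24-31 [x1,x2=11]: 00000000  (ones: 0)
Satisfying assignments = 4+2+2+0 = 8

8


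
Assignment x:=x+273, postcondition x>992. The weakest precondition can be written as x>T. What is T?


Formula: wp(x:=E, P) = P[E/x] (substitute E for x in postcondition)
Step 1: Postcondition: x>992
Step 2: Substitute x+273 for x: x+273>992
Step 3: Solve for x: x > 992-273 = 719

719


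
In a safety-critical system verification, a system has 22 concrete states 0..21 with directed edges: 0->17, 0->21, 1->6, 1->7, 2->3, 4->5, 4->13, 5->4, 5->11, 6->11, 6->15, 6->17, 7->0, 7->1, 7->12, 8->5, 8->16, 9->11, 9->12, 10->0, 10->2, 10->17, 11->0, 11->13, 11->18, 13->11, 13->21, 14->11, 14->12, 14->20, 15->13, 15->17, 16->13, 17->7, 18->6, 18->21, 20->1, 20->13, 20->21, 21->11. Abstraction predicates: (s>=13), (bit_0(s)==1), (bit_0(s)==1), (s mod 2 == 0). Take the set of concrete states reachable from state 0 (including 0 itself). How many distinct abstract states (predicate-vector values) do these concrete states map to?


BFS from 0:
Concrete reachable: {0, 1, 6, 7, 11, 12, 13, 15, 17, 18, 21}
Abstract via predicates (s>=13), (bit_0(s)==1), (bit_0(s)==1), (s mod 2 == 0):
  (0,0,0,1) <- {0, 6, 12}
  (0,1,1,0) <- {1, 7, 11}
  (1,0,0,1) <- {18}
  (1,1,1,0) <- {13, 15, 17, 21}
Distinct abstract states = 4

4


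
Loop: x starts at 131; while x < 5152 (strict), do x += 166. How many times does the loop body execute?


Step 1: x goes from 131 toward 5152 by 166; the body runs while x<5152, so iterations = ceil((bound-start)/step)
Step 2: Distance=5021
Step 3: ceil(5021/166)=31

31


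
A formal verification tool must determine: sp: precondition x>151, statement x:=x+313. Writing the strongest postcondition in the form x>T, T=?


Formula: sp(P, x:=E) = exists old_x. (x = E[old_x/x]) AND P[old_x/x] (old_x is the value of x before the assignment; eliminate old_x by solving x = E[old_x/x] for old_x)
Step 1: Precondition P: x>151, i.e. old_x > 151
Step 2: Assignment gives x = old_x + 313, so old_x = x - 313
Step 3: Substitute into P: x - 313 > 151
Step 4: Simplify: x > 151+313 = 464

464


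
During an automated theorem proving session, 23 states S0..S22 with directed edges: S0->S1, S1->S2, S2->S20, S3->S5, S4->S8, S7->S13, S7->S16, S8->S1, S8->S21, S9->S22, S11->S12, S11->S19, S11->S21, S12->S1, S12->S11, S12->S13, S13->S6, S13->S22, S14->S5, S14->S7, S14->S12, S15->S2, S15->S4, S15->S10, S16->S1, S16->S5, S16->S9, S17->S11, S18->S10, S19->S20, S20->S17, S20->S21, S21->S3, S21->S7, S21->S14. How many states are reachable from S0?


BFS from S0:
  layer 0: {S0}
  layer 1: {S1}
  layer 2: {S2}
  layer 3: {S20}
  layer 4: {S17, S21}
  layer 5: {S3, S7, S11, S14}
  layer 6: {S5, S12, S13, S16, S19}
  layer 7: {S6, S9, S22}
Reachable set: {S0, S1, S2, S3, S5, S6, S7, S9, S11, S12, S13, S14, S16, S17, S19, S20, S21, S22}
Count = 18

18


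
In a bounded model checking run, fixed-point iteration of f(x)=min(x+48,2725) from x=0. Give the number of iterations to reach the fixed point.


Step 1: x=0, cap=2725, increment=48
Step 2: x grows by 48 each step until capped at 2725; fixed point is x=2725
Step 3: iterations = ceil(2725/48) = 57

57


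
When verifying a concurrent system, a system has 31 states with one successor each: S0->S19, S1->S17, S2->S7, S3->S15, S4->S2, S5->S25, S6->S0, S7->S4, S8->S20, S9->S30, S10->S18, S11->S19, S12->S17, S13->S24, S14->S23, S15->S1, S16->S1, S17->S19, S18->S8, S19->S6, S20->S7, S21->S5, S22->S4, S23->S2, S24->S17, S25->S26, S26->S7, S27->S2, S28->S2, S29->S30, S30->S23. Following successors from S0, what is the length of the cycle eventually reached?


Trace from S0 until a state repeats:
  S0 -> S19 -> S6 -> S0
S0 first seen at step 0, revisited at step 3.
Cycle length = 3 - 0 = 3

3


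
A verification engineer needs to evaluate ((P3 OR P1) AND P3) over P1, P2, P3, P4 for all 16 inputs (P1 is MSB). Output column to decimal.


Formula: ((P3 OR P1) AND P3) over P1, P2, P3, P4 (16 rows)
Evaluate each row (bits = P1,P2,P3,P4, MSB first):
  row 0 [0000]: ((0 OR 0) AND 0) -> 0
  row 1 [0001]: ((0 OR 0) AND 0) -> 0
  row 2 [0010]: ((1 OR 0) AND 1) -> 1
  row 3 [0011]: ((1 OR 0) AND 1) -> 1
  row 4 [0100]: ((0 OR 0) AND 0) -> 0
  row 5 [0101]: ((0 OR 0) AND 0) -> 0
  row 6 [0110]: ((1 OR 0) AND 1) -> 1
  row 7 [0111]: ((1 OR 0) AND 1) -> 1
  row 8 [1000]: ((0 OR 1) AND 0) -> 0
  row 9 [1001]: ((0 OR 1) AND 0) -> 0
  row 10 [1010]: ((1 OR 1) AND 1) -> 1
  row 11 [1011]: ((1 OR 1) AND 1) -> 1
  row 12 [1100]: ((0 OR 1) AND 0) -> 0
  row 13 [1101]: ((0 OR 1) AND 0) -> 0
  row 14 [1110]: ((1 OR 1) AND 1) -> 1
  row 15 [1111]: ((1 OR 1) AND 1) -> 1
Full result column, 4 rows per line (P1,P2 fixed per line; P3,P4 runs 00..11 left to right):
  rows 0-3 [P1,P2=00]: 0011  = hex 3
  rows 4-7 [P1,P2=01]: 0011  = hex 3
  rows 8-11 [P1,P2=10]: 0011  = hex 3
  rows 12-15 [P1,P2=11]: 0011  = hex 3
Output column (row 0 .. row 15) = 0011001100110011
Output column grouped in 4s = 0011 0011 0011 0011 = 0x3333
Convert to decimal digit by digit (value = value*16 + digit):
  3 -> 3
  3*16 + 3 = 51
  51*16 + 3 = 819
  819*16 + 3 = 13107
Decimal = 13107

13107


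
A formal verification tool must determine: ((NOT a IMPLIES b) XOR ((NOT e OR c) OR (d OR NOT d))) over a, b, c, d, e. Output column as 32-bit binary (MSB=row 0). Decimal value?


Formula: ((NOT a IMPLIES b) XOR ((NOT e OR c) OR (d OR NOT d))) over a, b, c, d, e (32 rows)
Evaluate each row (bits = a,b,c,d,e, MSB first):
  row 0 [00000]: ((NOT 0 IMPLIES 0) XOR ((NOT 0 OR 0) OR (0 OR NOT 0))) -> 1
  row 1 [00001]: ((NOT 0 IMPLIES 0) XOR ((NOT 1 OR 0) OR (0 OR NOT 0))) -> 1
  row 2 [00010]: ((NOT 0 IMPLIES 0) XOR ((NOT 0 OR 0) OR (1 OR NOT 1))) -> 1
  row 3 [00011]: ((NOT 0 IMPLIES 0) XOR ((NOT 1 OR 0) OR (1 OR NOT 1))) -> 1
  row 4 [00100]: ((NOT 0 IMPLIES 0) XOR ((NOT 0 OR 1) OR (0 OR NOT 0))) -> 1
  row 5 [00101]: ((NOT 0 IMPLIES 0) XOR ((NOT 1 OR 1) OR (0 OR NOT 0))) -> 1
  row 6 [00110]: ((NOT 0 IMPLIES 0) XOR ((NOT 0 OR 1) OR (1 OR NOT 1))) -> 1
  row 7 [00111]: ((NOT 0 IMPLIES 0) XOR ((NOT 1 OR 1) OR (1 OR NOT 1))) -> 1
  row 8 [01000]: ((NOT 0 IMPLIES 1) XOR ((NOT 0 OR 0) OR (0 OR NOT 0))) -> 0
  row 9 [01001]: ((NOT 0 IMPLIES 1) XOR ((NOT 1 OR 0) OR (0 OR NOT 0))) -> 0
  row 10 [01010]: ((NOT 0 IMPLIES 1) XOR ((NOT 0 OR 0) OR (1 OR NOT 1))) -> 0
  row 11 [01011]: ((NOT 0 IMPLIES 1) XOR ((NOT 1 OR 0) OR (1 OR NOT 1))) -> 0
  row 12 [01100]: ((NOT 0 IMPLIES 1) XOR ((NOT 0 OR 1) OR (0 OR NOT 0))) -> 0
  row 13 [01101]: ((NOT 0 IMPLIES 1) XOR ((NOT 1 OR 1) OR (0 OR NOT 0))) -> 0
  row 14 [01110]: ((NOT 0 IMPLIES 1) XOR ((NOT 0 OR 1) OR (1 OR NOT 1))) -> 0
  row 15 [01111]: ((NOT 0 IMPLIES 1) XOR ((NOT 1 OR 1) OR (1 OR NOT 1))) -> 0
  row 16 [10000]: ((NOT 1 IMPLIES 0) XOR ((NOT 0 OR 0) OR (0 OR NOT 0))) -> 0
  row 17 [10001]: ((NOT 1 IMPLIES 0) XOR ((NOT 1 OR 0) OR (0 OR NOT 0))) -> 0
  row 18 [10010]: ((NOT 1 IMPLIES 0) XOR ((NOT 0 OR 0) OR (1 OR NOT 1))) -> 0
  row 19 [10011]: ((NOT 1 IMPLIES 0) XOR ((NOT 1 OR 0) OR (1 OR NOT 1))) -> 0
  row 20 [10100]: ((NOT 1 IMPLIES 0) XOR ((NOT 0 OR 1) OR (0 OR NOT 0))) -> 0
  row 21 [10101]: ((NOT 1 IMPLIES 0) XOR ((NOT 1 OR 1) OR (0 OR NOT 0))) -> 0
  row 22 [10110]: ((NOT 1 IMPLIES 0) XOR ((NOT 0 OR 1) OR (1 OR NOT 1))) -> 0
  row 23 [10111]: ((NOT 1 IMPLIES 0) XOR ((NOT 1 OR 1) OR (1 OR NOT 1))) -> 0
  row 24 [11000]: ((NOT 1 IMPLIES 1) XOR ((NOT 0 OR 0) OR (0 OR NOT 0))) -> 0
  row 25 [11001]: ((NOT 1 IMPLIES 1) XOR ((NOT 1 OR 0) OR (0 OR NOT 0))) -> 0
  row 26 [11010]: ((NOT 1 IMPLIES 1) XOR ((NOT 0 OR 0) OR (1 OR NOT 1))) -> 0
  row 27 [11011]: ((NOT 1 IMPLIES 1) XOR ((NOT 1 OR 0) OR (1 OR NOT 1))) -> 0
  row 28 [11100]: ((NOT 1 IMPLIES 1) XOR ((NOT 0 OR 1) OR (0 OR NOT 0))) -> 0
  row 29 [11101]: ((NOT 1 IMPLIES 1) XOR ((NOT 1 OR 1) OR (0 OR NOT 0))) -> 0
  row 30 [11110]: ((NOT 1 IMPLIES 1) XOR ((NOT 0 OR 1) OR (1 OR NOT 1))) -> 0
  row 31 [11111]: ((NOT 1 IMPLIES 1) XOR ((NOT 1 OR 1) OR (1 OR NOT 1))) -> 0
Full result column, 4 rows per line (a,b,c fixed per line; d,e runs 00..11 left to right):
  rows 0-3 [a,b,c=000]: 1111  = hex F
  rows 4-7 [a,b,c=001]: 1111  = hex F
  rows 8-11 [a,b,c=010]: 0000  = hex 0
  rows 12-15 [a,b,c=011]: 0000  = hex 0
  rows 16-19 [a,b,c=100]: 0000  = hex 0
  rows 20-23 [a,b,c=101]: 0000  = hex 0
  rows 24-27 [a,b,c=110]: 0000  = hex 0
  rows 28-31 [a,b,c=111]: 0000  = hex 0
Output column (row 0 .. row 31) = 11111111000000000000000000000000
Output column grouped in 4s = 1111 1111 0000 0000 0000 0000 0000 0000 = 0xFF000000
Convert to decimal digit by digit (value = value*16 + digit):
  F -> 15
  15*16 + 15 (F) = 255
  255*16 + 0 = 4080
  4080*16 + 0 = 65280
  65280*16 + 0 = 1044480
  1044480*16 + 0 = 16711680
  16711680*16 + 0 = 267386880
  267386880*16 + 0 = 4278190080
Decimal = 4278190080

4278190080
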